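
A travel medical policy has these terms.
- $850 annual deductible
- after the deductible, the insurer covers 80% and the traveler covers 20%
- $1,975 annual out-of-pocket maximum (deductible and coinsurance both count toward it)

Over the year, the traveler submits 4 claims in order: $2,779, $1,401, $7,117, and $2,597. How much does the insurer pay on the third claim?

Bill 1, $2,779: deductible takes $850, $1,929 remains; traveler's 20% is $385.80. Traveler owes $1,235.80 (running OOP $1,235.80). Plan pays $2,779 − $1,235.80 = $1,543.20.
Bill 2, $1,401: deductible already satisfied, so traveler's share is 20% × $1,401 = $280.20. Traveler owes $280.20 (running OOP $1,516). Plan pays $1,401 − $280.20 = $1,120.80.
Bill 3, $7,117: 20% coinsurance on $7,117 = $1,423.40. OOP would hit $2,939.40 > $1,975, so the cap limits the traveler to $1,975 − $1,516 = $459. Plan pays $7,117 − $459 = $6,658.

$6,658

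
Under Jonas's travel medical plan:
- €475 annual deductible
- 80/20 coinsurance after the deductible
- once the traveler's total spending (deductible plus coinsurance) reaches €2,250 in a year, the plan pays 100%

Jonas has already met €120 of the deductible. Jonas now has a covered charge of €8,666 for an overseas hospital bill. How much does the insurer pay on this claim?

Deductible still to meet: €475 − €120 = €355.
That leaves €8,666 − €355 = €8,311 for coinsurance.
Coinsurance: €8,311 × 20% = €1,662.20.
So the traveler owes €355 + €1,662.20 = €2,017.20 before any cap.
Total out-of-pocket so far would be €120 + €2,017.20 = €2,137.20, below the €2,250 cap — no reduction.
The plan picks up €8,666 − €2,017.20 = €6,648.80.

€6,648.80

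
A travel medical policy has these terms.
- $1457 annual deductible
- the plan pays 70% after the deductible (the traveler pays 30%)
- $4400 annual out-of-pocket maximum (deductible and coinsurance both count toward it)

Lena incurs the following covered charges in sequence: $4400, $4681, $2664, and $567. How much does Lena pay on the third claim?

Bill 1, $4400: $1457 to deductible, leaving $2943; 30% of $2943 = $882.90. Cost to traveler: $2339.90. OOP to date $2339.90.
Bill 2, $4681: deductible already satisfied, so traveler's share is 30% × $4681 = $1404.30. Cost to traveler: $1404.30. OOP to date $3744.20.
Bill 3, $2664: 30% coinsurance on $2664 = $799.20. OOP would hit $4543.40 > $4400, so the cap limits the traveler to $4400 − $3744.20 = $655.80.

$655.80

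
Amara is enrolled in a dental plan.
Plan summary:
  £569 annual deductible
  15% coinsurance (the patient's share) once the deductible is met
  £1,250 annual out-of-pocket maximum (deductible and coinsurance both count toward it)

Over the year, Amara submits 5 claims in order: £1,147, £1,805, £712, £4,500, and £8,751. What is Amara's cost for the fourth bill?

£216.75

Bill 1, £1,147: £569 to deductible, leaving £578; coinsurance £578 × 15% = £86.70. Patient pays £655.70; OOP now £655.70.
Bill 2, £1,805: deductible already satisfied, so patient's share is 15% × £1,805 = £270.75. Cost to patient: £270.75. OOP to date £926.45.
Bill 3, £712: deductible met; 15% of £712 = £106.80. Patient owes £106.80 (running OOP £1,033.25).
Bill 4, £4,500: deductible met; 15% of £4,500 = £675. Adding that to £1,033.25 gives £1,708.25, past the £1,250 cap; patient pays only £1,250 − £1,033.25 = £216.75.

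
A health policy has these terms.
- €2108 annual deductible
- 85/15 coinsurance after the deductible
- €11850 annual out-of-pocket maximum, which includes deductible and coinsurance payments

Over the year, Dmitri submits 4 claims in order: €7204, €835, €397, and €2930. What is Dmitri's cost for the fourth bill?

€439.50

Bill 1, €7204: €2108 to deductible, leaving €5096; coinsurance €5096 × 15% = €764.40. Patient pays €2872.40; OOP now €2872.40.
Bill 2, €835: deductible met; 15% of €835 = €125.25. Patient owes €125.25 (running OOP €2997.65).
Bill 3, €397: deductible met; 15% of €397 = €59.55. Patient owes €59.55 (running OOP €3057.20).
Bill 4, €2930: 15% coinsurance on €2930 = €439.50. Patient owes €439.50 (running OOP €3496.70).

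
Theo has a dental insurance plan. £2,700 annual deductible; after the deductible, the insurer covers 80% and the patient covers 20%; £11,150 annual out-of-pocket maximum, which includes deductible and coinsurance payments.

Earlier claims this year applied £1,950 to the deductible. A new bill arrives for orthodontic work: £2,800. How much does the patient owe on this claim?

£1,160

Deductible still to meet: £2,700 − £1,950 = £750.
After the £750 deductible portion, £2,800 − £750 = £2,050 is subject to coinsurance.
20% of £2,050 = £410 falls to the patient.
That puts the patient's cost at £750 + £410 = £1,160 before any cap.
Total out-of-pocket so far would be £1,950 + £1,160 = £3,110, below the £11,150 cap — no reduction.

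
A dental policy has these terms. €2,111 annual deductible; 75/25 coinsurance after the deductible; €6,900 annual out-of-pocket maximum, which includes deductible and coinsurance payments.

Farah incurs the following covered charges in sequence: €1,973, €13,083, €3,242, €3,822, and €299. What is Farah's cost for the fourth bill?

€742.25

Claim 1 (€1,973): entire amount goes to the deductible. Patient pays €1,973; OOP now €1,973.
Claim 2 (€13,083): €138 to deductible, leaving €12,945; patient's 25% is €3,236.25. Cost to patient: €3,374.25. OOP to date €5,347.25.
Claim 3 (€3,242): 25% coinsurance on €3,242 = €810.50. Cost to patient: €810.50. OOP to date €6,157.75.
Claim 4 (€3,822): deductible already satisfied, so patient's share is 25% × €3,822 = €955.50. Adding that to €6,157.75 gives €7,113.25, past the €6,900 cap; patient pays only €6,900 − €6,157.75 = €742.25.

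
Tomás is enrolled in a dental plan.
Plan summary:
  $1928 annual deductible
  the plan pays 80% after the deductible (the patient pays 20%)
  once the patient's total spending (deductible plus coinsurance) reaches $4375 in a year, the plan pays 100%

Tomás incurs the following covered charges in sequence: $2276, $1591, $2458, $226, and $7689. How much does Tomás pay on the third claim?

$491.60

Bill 1, $2276: $1928 finishes the deductible; $348 goes to coinsurance; patient's 20% is $69.60. Patient pays $1997.60; OOP now $1997.60.
Bill 2, $1591: 20% coinsurance on $1591 = $318.20. Cost to patient: $318.20. OOP to date $2315.80.
Bill 3, $2458: deductible already satisfied, so patient's share is 20% × $2458 = $491.60. Patient owes $491.60 (running OOP $2807.40).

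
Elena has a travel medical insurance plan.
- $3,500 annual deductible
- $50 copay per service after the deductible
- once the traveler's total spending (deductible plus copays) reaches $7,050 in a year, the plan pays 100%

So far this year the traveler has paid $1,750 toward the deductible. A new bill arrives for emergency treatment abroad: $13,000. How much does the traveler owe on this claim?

$1,800

Remaining deductible: $3,500 − $1,750 = $1,750.
The remaining $11,250 (= $13,000 − $1,750) moves to the copay.
Copay on this service: $50.
Traveler responsibility before any cap: $1,750 + $50 = $1,800.
Cumulative spending $1,750 + $1,800 = $3,550 stays under the $7,050 maximum.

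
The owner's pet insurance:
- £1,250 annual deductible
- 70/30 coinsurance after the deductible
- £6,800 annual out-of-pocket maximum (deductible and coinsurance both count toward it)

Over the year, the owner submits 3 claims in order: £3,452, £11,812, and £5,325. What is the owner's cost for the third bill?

£1,345.80

Bill 1, £3,452: deductible takes £1,250, £2,202 remains; coinsurance £2,202 × 30% = £660.60. Cost to owner: £1,910.60. OOP to date £1,910.60.
Bill 2, £11,812: 30% coinsurance on £11,812 = £3,543.60. Owner pays £3,543.60; OOP now £5,454.20.
Bill 3, £5,325: 30% coinsurance on £5,325 = £1,597.50. OOP would hit £7,051.70 > £6,800, so the cap limits the owner to £6,800 − £5,454.20 = £1,345.80.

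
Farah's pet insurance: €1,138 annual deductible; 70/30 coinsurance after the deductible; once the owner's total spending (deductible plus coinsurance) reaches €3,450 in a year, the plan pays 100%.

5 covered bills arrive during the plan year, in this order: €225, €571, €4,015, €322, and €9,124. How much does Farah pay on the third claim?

€1,443.90

Claim 1 (€225): entire amount goes to the deductible. Owner owes €225 (running OOP €225).
Claim 2 (€571): entire amount goes to the deductible. Owner owes €571 (running OOP €796).
Claim 3 (€4,015): €342 to deductible, leaving €3,673; coinsurance €3,673 × 30% = €1,101.90. Owner owes €1,443.90 (running OOP €2,239.90).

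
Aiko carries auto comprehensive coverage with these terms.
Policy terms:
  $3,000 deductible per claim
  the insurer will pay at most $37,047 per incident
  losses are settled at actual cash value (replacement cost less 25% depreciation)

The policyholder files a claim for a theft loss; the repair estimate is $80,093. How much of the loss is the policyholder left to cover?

At 25% depreciation, ACV = $80,093 − $20,023.25 = $60,069.75.
After the deductible, $60,069.75 − $3,000 = $57,069.75 remains.
The $37,047 per-incident cap binds; insurer pays $37,047.
Out of pocket: $80,093 − $37,047 = $43,046.

$43,046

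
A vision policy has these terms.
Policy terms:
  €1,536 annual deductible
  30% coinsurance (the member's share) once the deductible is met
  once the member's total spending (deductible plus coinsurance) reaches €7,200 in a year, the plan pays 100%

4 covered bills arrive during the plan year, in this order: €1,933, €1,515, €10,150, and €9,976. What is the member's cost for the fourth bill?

Claim 1 (€1,933): €1,536 to deductible, leaving €397; coinsurance €397 × 30% = €119.10. Member owes €1,655.10 (running OOP €1,655.10).
Claim 2 (€1,515): deductible already satisfied, so member's share is 30% × €1,515 = €454.50. Cost to member: €454.50. OOP to date €2,109.60.
Claim 3 (€10,150): deductible already satisfied, so member's share is 30% × €10,150 = €3,045. Cost to member: €3,045. OOP to date €5,154.60.
Claim 4 (€9,976): deductible met; 30% of €9,976 = €2,992.80. That would push OOP to €8,147.40, over the €7,200 cap, so member pays €7,200 − €5,154.60 = €2,045.40.

€2,045.40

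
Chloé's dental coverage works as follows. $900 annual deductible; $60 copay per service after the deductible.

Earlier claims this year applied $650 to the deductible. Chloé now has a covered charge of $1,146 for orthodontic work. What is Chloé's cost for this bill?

Deductible still to meet: $900 − $650 = $250.
After the $250 deductible portion, $1,146 − $250 = $896 is subject to the copay.
Copay on this service: $60.
Patient responsibility: $250 + $60 = $310.

$310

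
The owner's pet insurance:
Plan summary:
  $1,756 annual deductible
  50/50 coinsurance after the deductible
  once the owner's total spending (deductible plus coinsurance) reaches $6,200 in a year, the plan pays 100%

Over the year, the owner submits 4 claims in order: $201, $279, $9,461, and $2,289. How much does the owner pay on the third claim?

$5,368.50

#1 ($201): all of it applies to the deductible. Owner owes $201 (running OOP $201).
#2 ($279): fully absorbed by the deductible. Cost to owner: $279. OOP to date $480.
#3 ($9,461): $1,276 finishes the deductible; $8,185 goes to coinsurance; 50% of $8,185 = $4,092.50. Cost to owner: $5,368.50. OOP to date $5,848.50.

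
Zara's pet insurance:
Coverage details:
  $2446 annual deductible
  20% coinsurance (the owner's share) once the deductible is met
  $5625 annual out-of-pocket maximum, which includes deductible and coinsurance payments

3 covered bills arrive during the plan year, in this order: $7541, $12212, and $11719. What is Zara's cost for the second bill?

#1 ($7541): $2446 to deductible, leaving $5095; 20% of $5095 = $1019. Owner pays $3465; OOP now $3465.
#2 ($12212): deductible already satisfied, so owner's share is 20% × $12212 = $2442.40. OOP would hit $5907.40 > $5625, so the cap limits the owner to $5625 − $3465 = $2160.

$2160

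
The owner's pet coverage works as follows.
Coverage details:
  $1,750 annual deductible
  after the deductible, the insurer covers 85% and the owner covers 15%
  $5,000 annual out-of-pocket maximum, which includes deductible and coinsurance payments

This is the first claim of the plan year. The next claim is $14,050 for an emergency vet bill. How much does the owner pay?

$3,595

The full $1,750 deductible is still open; $1,750 of this bill applies to it.
The remaining $12,300 (= $14,050 − $1,750) moves to coinsurance.
Coinsurance: $12,300 × 15% = $1,845.
So the owner owes $1,750 + $1,845 = $3,595 before any cap.
Year-to-date out-of-pocket becomes $0 + $3,595 = $3,595, still under the $5,000 maximum, so no cap applies.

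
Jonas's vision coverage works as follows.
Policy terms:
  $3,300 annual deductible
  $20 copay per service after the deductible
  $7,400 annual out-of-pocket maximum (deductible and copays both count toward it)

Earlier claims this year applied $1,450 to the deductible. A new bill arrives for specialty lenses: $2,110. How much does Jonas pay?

$1,870

$1,450 of the $3,300 deductible is already met, leaving $1,850.
That leaves $2,110 − $1,850 = $260 for the copay.
Copay on this service: $20.
That puts the member's cost at $1,850 + $20 = $1,870 before any cap.
Total out-of-pocket so far would be $1,450 + $1,870 = $3,320, below the $7,400 cap — no reduction.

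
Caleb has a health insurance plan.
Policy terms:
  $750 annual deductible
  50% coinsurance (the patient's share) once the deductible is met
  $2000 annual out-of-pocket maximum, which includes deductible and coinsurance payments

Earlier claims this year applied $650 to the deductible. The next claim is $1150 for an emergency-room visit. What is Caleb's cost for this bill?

$625

Deductible still to meet: $750 − $650 = $100.
After the $100 deductible portion, $1150 − $100 = $1050 is subject to coinsurance.
Patient's 50% share of $1050 is $525.
So the patient owes $100 + $525 = $625 before any cap.
Cumulative spending $650 + $625 = $1275 stays under the $2000 maximum.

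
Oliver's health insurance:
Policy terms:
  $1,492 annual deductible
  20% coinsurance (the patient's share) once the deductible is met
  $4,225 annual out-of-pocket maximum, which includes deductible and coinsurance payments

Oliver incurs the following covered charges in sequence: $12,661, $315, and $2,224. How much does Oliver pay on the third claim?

Bill 1, $12,661: $1,492 to deductible, leaving $11,169; coinsurance $11,169 × 20% = $2,233.80. Patient owes $3,725.80 (running OOP $3,725.80).
Bill 2, $315: deductible met; 20% of $315 = $63. Cost to patient: $63. OOP to date $3,788.80.
Bill 3, $2,224: 20% coinsurance on $2,224 = $444.80. OOP would hit $4,233.60 > $4,225, so the cap limits the patient to $4,225 − $3,788.80 = $436.20.

$436.20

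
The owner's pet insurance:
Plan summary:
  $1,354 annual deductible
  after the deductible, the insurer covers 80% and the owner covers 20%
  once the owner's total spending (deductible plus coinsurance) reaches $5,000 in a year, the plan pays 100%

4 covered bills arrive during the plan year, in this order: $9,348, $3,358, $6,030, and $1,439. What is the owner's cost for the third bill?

$1,206

Bill 1, $9,348: deductible takes $1,354, $7,994 remains; owner's 20% is $1,598.80. Owner pays $2,952.80; OOP now $2,952.80.
Bill 2, $3,358: deductible already satisfied, so owner's share is 20% × $3,358 = $671.60. Cost to owner: $671.60. OOP to date $3,624.40.
Bill 3, $6,030: deductible already satisfied, so owner's share is 20% × $6,030 = $1,206. Owner owes $1,206 (running OOP $4,830.40).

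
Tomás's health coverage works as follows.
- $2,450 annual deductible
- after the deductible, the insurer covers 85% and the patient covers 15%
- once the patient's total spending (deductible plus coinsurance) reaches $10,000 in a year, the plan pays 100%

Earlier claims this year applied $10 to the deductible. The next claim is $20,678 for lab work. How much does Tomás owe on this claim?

$5,175.70

Remaining deductible: $2,450 − $10 = $2,440.
That leaves $20,678 − $2,440 = $18,238 for coinsurance.
Patient's 15% share of $18,238 is $2,735.70.
That puts the patient's cost at $2,440 + $2,735.70 = $5,175.70 before any cap.
Cumulative spending $10 + $5,175.70 = $5,185.70 stays under the $10,000 maximum.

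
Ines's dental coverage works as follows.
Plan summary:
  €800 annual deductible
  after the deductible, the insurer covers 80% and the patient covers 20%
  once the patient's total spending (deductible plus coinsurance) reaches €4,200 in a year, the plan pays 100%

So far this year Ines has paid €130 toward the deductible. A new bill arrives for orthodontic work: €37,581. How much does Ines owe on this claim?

€4,070

Deductible still to meet: €800 − €130 = €670.
After the €670 deductible portion, €37,581 − €670 = €36,911 is subject to coinsurance.
Patient's 20% share of €36,911 is €7,382.20.
That puts the patient's cost at €670 + €7,382.20 = €8,052.20 before any cap.
That would bring total out-of-pocket to €8,182.20, past the €4,200 cap. The patient is capped at €4,200 − €130 = €4,070 on this claim.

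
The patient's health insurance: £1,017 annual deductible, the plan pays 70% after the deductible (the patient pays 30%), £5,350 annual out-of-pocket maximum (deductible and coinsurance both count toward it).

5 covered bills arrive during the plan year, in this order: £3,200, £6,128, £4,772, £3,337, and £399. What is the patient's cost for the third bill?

£1,431.60

Claim 1 — £3,200: deductible takes £1,017, £2,183 remains; 30% of £2,183 = £654.90. Patient pays £1,671.90; OOP now £1,671.90.
Claim 2 — £6,128: deductible met; 30% of £6,128 = £1,838.40. Patient pays £1,838.40; OOP now £3,510.30.
Claim 3 — £4,772: 30% coinsurance on £4,772 = £1,431.60. Cost to patient: £1,431.60. OOP to date £4,941.90.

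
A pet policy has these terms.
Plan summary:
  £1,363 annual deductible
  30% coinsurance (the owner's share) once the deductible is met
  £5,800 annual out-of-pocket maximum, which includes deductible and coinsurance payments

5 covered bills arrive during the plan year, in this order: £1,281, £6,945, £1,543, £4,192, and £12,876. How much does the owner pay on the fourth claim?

£1,257.60

Claim 1 — £1,281: fully absorbed by the deductible. Owner pays £1,281; OOP now £1,281.
Claim 2 — £6,945: £82 finishes the deductible; £6,863 goes to coinsurance; 30% of £6,863 = £2,058.90. Cost to owner: £2,140.90. OOP to date £3,421.90.
Claim 3 — £1,543: 30% coinsurance on £1,543 = £462.90. Owner pays £462.90; OOP now £3,884.80.
Claim 4 — £4,192: deductible met; 30% of £4,192 = £1,257.60. Owner pays £1,257.60; OOP now £5,142.40.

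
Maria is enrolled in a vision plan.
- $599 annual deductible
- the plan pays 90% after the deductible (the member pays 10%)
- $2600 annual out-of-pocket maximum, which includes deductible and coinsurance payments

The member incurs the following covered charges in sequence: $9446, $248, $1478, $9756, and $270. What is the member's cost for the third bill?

Claim 1 — $9446: deductible takes $599, $8847 remains; member's 10% is $884.70. Cost to member: $1483.70. OOP to date $1483.70.
Claim 2 — $248: deductible met; 10% of $248 = $24.80. Cost to member: $24.80. OOP to date $1508.50.
Claim 3 — $1478: deductible already satisfied, so member's share is 10% × $1478 = $147.80. Member owes $147.80 (running OOP $1656.30).

$147.80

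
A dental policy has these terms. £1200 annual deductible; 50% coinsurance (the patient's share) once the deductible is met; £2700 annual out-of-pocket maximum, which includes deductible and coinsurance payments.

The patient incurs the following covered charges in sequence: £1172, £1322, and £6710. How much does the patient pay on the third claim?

£853

Claim 1 — £1172: all of it applies to the deductible. Patient pays £1172; OOP now £1172.
Claim 2 — £1322: £28 to deductible, leaving £1294; 50% of £1294 = £647. Patient pays £675; OOP now £1847.
Claim 3 — £6710: deductible met; 50% of £6710 = £3355. Adding that to £1847 gives £5202, past the £2700 cap; patient pays only £2700 − £1847 = £853.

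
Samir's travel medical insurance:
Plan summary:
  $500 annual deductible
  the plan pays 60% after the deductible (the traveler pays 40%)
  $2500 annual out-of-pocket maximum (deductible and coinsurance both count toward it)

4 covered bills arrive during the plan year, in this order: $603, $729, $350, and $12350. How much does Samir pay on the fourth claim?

Claim 1 ($603): $500 to deductible, leaving $103; coinsurance $103 × 40% = $41.20. Traveler pays $541.20; OOP now $541.20.
Claim 2 ($729): 40% coinsurance on $729 = $291.60. Traveler owes $291.60 (running OOP $832.80).
Claim 3 ($350): 40% coinsurance on $350 = $140. Cost to traveler: $140. OOP to date $972.80.
Claim 4 ($12350): deductible met; 40% of $12350 = $4940. OOP would hit $5912.80 > $2500, so the cap limits the traveler to $2500 − $972.80 = $1527.20.

$1527.20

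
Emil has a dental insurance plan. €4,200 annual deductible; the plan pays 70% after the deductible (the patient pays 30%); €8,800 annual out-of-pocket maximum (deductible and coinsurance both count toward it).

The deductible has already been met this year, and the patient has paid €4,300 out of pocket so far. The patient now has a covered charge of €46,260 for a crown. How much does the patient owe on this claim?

€4,500

With the deductible met, the entire €46,260 is subject to coinsurance.
Coinsurance: €46,260 × 30% = €13,878.
That would bring total out-of-pocket to €18,178, past the €8,800 cap. The patient is capped at €8,800 − €4,300 = €4,500 on this claim.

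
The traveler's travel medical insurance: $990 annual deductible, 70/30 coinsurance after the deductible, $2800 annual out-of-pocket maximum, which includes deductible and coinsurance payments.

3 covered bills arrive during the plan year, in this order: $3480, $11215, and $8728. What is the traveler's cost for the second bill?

$1063

Bill 1, $3480: $990 finishes the deductible; $2490 goes to coinsurance; traveler's 30% is $747. Traveler pays $1737; OOP now $1737.
Bill 2, $11215: deductible already satisfied, so traveler's share is 30% × $11215 = $3364.50. OOP would hit $5101.50 > $2800, so the cap limits the traveler to $2800 − $1737 = $1063.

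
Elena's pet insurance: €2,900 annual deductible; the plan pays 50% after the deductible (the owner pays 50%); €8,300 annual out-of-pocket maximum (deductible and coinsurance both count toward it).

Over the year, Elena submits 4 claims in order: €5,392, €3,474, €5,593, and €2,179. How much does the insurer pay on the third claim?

Bill 1, €5,392: €2,900 finishes the deductible; €2,492 goes to coinsurance; owner's 50% is €1,246. Owner owes €4,146 (running OOP €4,146). Insurer: €5,392 − €4,146 = €1,246.
Bill 2, €3,474: 50% coinsurance on €3,474 = €1,737. Owner pays €1,737; OOP now €5,883. Insurer: €3,474 − €1,737 = €1,737.
Bill 3, €5,593: 50% coinsurance on €5,593 = €2,796.50. That would push OOP to €8,679.50, over the €8,300 cap, so owner pays €8,300 − €5,883 = €2,417. Plan pays €5,593 − €2,417 = €3,176.

€3,176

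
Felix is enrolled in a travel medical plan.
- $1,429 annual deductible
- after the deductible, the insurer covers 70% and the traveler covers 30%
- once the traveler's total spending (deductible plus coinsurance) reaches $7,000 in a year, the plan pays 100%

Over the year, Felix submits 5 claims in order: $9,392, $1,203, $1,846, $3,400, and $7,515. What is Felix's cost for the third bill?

Bill 1, $9,392: deductible takes $1,429, $7,963 remains; coinsurance $7,963 × 30% = $2,388.90. Cost to traveler: $3,817.90. OOP to date $3,817.90.
Bill 2, $1,203: 30% coinsurance on $1,203 = $360.90. Traveler owes $360.90 (running OOP $4,178.80).
Bill 3, $1,846: deductible already satisfied, so traveler's share is 30% × $1,846 = $553.80. Traveler pays $553.80; OOP now $4,732.60.

$553.80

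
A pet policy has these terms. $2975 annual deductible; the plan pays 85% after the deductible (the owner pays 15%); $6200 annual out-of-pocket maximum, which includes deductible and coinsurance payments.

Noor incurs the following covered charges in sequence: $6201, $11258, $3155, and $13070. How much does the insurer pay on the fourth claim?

$12490.85

Claim 1 ($6201): $2975 finishes the deductible; $3226 goes to coinsurance; coinsurance $3226 × 15% = $483.90. Owner pays $3458.90; OOP now $3458.90. Plan pays $6201 − $3458.90 = $2742.10.
Claim 2 ($11258): deductible met; 15% of $11258 = $1688.70. Owner pays $1688.70; OOP now $5147.60. Insurer: $11258 − $1688.70 = $9569.30.
Claim 3 ($3155): 15% coinsurance on $3155 = $473.25. Owner owes $473.25 (running OOP $5620.85). Plan pays $3155 − $473.25 = $2681.75.
Claim 4 ($13070): 15% coinsurance on $13070 = $1960.50. That would push OOP to $7581.35, over the $6200 cap, so owner pays $6200 − $5620.85 = $579.15. Plan pays $13070 − $579.15 = $12490.85.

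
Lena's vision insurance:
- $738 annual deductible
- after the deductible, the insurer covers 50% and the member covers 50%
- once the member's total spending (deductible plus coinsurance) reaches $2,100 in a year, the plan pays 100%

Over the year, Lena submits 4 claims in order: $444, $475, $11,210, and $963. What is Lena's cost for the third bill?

$1,271.50

Claim 1 ($444): all of it applies to the deductible. Member owes $444 (running OOP $444).
Claim 2 ($475): deductible takes $294, $181 remains; member's 50% is $90.50. Member owes $384.50 (running OOP $828.50).
Claim 3 ($11,210): deductible already satisfied, so member's share is 50% × $11,210 = $5,605. That would push OOP to $6,433.50, over the $2,100 cap, so member pays $2,100 − $828.50 = $1,271.50.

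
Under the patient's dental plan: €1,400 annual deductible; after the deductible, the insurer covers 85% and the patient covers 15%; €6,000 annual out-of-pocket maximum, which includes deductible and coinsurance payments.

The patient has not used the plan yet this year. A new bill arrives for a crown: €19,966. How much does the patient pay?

€4,184.90

Nothing has been paid toward the €1,400 deductible, so the first €1,400 of this charge is applied there.
That leaves €19,966 − €1,400 = €18,566 for coinsurance.
Coinsurance: €18,566 × 15% = €2,784.90.
So the patient owes €1,400 + €2,784.90 = €4,184.90 before any cap.
Cumulative spending €0 + €4,184.90 = €4,184.90 stays under the €6,000 maximum.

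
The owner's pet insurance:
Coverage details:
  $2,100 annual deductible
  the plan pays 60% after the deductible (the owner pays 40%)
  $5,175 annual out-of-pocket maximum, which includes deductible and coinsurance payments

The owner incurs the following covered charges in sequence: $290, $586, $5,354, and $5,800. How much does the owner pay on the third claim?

$2,876

Bill 1, $290: entire amount goes to the deductible. Cost to owner: $290. OOP to date $290.
Bill 2, $586: fully absorbed by the deductible. Cost to owner: $586. OOP to date $876.
Bill 3, $5,354: $1,224 to deductible, leaving $4,130; 40% of $4,130 = $1,652. Owner pays $2,876; OOP now $3,752.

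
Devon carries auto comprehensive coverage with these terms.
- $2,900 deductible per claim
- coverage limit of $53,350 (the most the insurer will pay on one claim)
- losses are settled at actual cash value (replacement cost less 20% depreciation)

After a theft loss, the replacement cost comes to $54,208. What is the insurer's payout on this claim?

At 20% depreciation, ACV = $54,208 − $10,841.60 = $43,366.40.
Subtract the deductible: $43,366.40 − $2,900 = $40,466.40.
That's under the $53,350 cap, so the insurer reimburses the full $40,466.40.

$40,466.40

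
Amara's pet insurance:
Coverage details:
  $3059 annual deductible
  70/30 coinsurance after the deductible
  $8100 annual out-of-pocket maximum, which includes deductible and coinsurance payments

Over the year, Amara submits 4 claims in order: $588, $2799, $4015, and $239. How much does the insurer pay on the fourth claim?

Bill 1, $588: all of it applies to the deductible. Cost to owner: $588. OOP to date $588. Insurer: $588 − $588 = $0.
Bill 2, $2799: deductible takes $2471, $328 remains; coinsurance $328 × 30% = $98.40. Owner owes $2569.40 (running OOP $3157.40). Plan pays $2799 − $2569.40 = $229.60.
Bill 3, $4015: deductible met; 30% of $4015 = $1204.50. Owner pays $1204.50; OOP now $4361.90. Insurer: $4015 − $1204.50 = $2810.50.
Bill 4, $239: deductible met; 30% of $239 = $71.70. Cost to owner: $71.70. OOP to date $4433.60. Insurer: $239 − $71.70 = $167.30.

$167.30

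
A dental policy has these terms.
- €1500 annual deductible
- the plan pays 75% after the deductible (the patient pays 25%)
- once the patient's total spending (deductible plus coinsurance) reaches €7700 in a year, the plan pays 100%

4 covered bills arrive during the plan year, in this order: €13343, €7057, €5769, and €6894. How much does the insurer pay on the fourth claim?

€6861.25

Bill 1, €13343: €1500 finishes the deductible; €11843 goes to coinsurance; coinsurance €11843 × 25% = €2960.75. Cost to patient: €4460.75. OOP to date €4460.75. Insurer: €13343 − €4460.75 = €8882.25.
Bill 2, €7057: deductible already satisfied, so patient's share is 25% × €7057 = €1764.25. Patient owes €1764.25 (running OOP €6225). Insurer: €7057 − €1764.25 = €5292.75.
Bill 3, €5769: deductible already satisfied, so patient's share is 25% × €5769 = €1442.25. Patient pays €1442.25; OOP now €7667.25. Insurer: €5769 − €1442.25 = €4326.75.
Bill 4, €6894: deductible already satisfied, so patient's share is 25% × €6894 = €1723.50. That would push OOP to €9390.75, over the €7700 cap, so patient pays €7700 − €7667.25 = €32.75. Insurer: €6894 − €32.75 = €6861.25.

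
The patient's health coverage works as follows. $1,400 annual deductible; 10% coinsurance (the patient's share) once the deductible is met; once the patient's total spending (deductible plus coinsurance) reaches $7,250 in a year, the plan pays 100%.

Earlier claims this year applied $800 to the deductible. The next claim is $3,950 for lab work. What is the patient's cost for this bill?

$935

Remaining deductible: $1,400 − $800 = $600.
That leaves $3,950 − $600 = $3,350 for coinsurance.
10% of $3,350 = $335 falls to the patient.
Patient responsibility before any cap: $600 + $335 = $935.
Year-to-date out-of-pocket becomes $800 + $935 = $1,735, still under the $7,250 maximum, so no cap applies.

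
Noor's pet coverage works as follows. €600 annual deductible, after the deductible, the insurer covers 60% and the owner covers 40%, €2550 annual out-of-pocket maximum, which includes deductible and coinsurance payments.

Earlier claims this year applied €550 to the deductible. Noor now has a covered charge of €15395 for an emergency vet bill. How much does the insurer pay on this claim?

Deductible still to meet: €600 − €550 = €50.
After the €50 deductible portion, €15395 − €50 = €15345 is subject to coinsurance.
Owner's 40% share of €15345 is €6138.
So the owner owes €50 + €6138 = €6188 before any cap.
Adding €6188 to the €550 already spent would give €6738, which exceeds the €2550 cap; the owner pays just €2550 − €550 = €2000.
The plan picks up €15395 − €2000 = €13395.

€13395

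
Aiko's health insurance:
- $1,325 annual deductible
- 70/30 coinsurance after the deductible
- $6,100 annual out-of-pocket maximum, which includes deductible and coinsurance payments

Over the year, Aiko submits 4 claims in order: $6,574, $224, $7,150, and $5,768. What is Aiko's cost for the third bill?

Claim 1 ($6,574): $1,325 to deductible, leaving $5,249; patient's 30% is $1,574.70. Patient owes $2,899.70 (running OOP $2,899.70).
Claim 2 ($224): deductible already satisfied, so patient's share is 30% × $224 = $67.20. Patient owes $67.20 (running OOP $2,966.90).
Claim 3 ($7,150): deductible met; 30% of $7,150 = $2,145. Patient pays $2,145; OOP now $5,111.90.

$2,145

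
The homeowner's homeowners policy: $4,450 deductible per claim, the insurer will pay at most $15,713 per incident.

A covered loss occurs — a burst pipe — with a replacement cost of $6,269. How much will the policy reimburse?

$1,819

After the deductible, $6,269 − $4,450 = $1,819 remains.
$1,819 is within the $15,713 limit, so the insurer pays $1,819.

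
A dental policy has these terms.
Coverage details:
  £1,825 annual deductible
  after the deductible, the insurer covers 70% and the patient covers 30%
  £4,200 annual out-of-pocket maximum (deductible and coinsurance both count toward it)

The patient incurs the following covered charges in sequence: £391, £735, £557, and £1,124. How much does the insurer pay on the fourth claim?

Bill 1, £391: all of it applies to the deductible. Patient owes £391 (running OOP £391). Insurer: £391 − £391 = £0.
Bill 2, £735: all of it applies to the deductible. Patient owes £735 (running OOP £1,126). Plan pays £735 − £735 = £0.
Bill 3, £557: all of it applies to the deductible. Patient pays £557; OOP now £1,683. Plan pays £557 − £557 = £0.
Bill 4, £1,124: deductible takes £142, £982 remains; coinsurance £982 × 30% = £294.60. Patient pays £436.60; OOP now £2,119.60. Plan pays £1,124 − £436.60 = £687.40.

£687.40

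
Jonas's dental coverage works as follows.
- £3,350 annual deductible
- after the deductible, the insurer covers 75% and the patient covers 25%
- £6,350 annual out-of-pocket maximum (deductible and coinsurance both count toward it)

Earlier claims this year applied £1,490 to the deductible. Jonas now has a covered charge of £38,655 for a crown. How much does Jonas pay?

Deductible still to meet: £3,350 − £1,490 = £1,860.
That leaves £38,655 − £1,860 = £36,795 for coinsurance.
Coinsurance: £36,795 × 25% = £9,198.75.
Patient responsibility before any cap: £1,860 + £9,198.75 = £11,058.75.
Adding £11,058.75 to the £1,490 already spent would give £12,548.75, which exceeds the £6,350 cap; the patient pays just £6,350 − £1,490 = £4,860.

£4,860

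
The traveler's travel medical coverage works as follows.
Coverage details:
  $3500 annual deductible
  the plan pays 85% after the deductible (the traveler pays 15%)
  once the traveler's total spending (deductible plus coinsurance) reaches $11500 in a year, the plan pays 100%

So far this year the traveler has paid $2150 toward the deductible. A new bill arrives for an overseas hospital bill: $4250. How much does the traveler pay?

Deductible still to meet: $3500 − $2150 = $1350.
That leaves $4250 − $1350 = $2900 for coinsurance.
Coinsurance: $2900 × 15% = $435.
So the traveler owes $1350 + $435 = $1785 before any cap.
Cumulative spending $2150 + $1785 = $3935 stays under the $11500 maximum.

$1785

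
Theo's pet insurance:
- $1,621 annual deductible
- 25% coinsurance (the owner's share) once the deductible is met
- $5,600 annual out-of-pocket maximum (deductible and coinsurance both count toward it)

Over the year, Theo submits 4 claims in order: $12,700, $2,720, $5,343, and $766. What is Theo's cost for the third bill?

#1 ($12,700): deductible takes $1,621, $11,079 remains; 25% of $11,079 = $2,769.75. Owner pays $4,390.75; OOP now $4,390.75.
#2 ($2,720): 25% coinsurance on $2,720 = $680. Owner owes $680 (running OOP $5,070.75).
#3 ($5,343): 25% coinsurance on $5,343 = $1,335.75. That would push OOP to $6,406.50, over the $5,600 cap, so owner pays $5,600 − $5,070.75 = $529.25.

$529.25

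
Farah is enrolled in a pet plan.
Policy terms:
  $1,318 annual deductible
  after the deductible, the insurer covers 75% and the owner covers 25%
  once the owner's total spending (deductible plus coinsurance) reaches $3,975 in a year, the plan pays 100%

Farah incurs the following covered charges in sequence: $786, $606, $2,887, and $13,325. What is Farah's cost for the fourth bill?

$1,916.75

Claim 1 ($786): fully absorbed by the deductible. Owner owes $786 (running OOP $786).
Claim 2 ($606): deductible takes $532, $74 remains; owner's 25% is $18.50. Cost to owner: $550.50. OOP to date $1,336.50.
Claim 3 ($2,887): deductible already satisfied, so owner's share is 25% × $2,887 = $721.75. Owner owes $721.75 (running OOP $2,058.25).
Claim 4 ($13,325): 25% coinsurance on $13,325 = $3,331.25. Adding that to $2,058.25 gives $5,389.50, past the $3,975 cap; owner pays only $3,975 − $2,058.25 = $1,916.75.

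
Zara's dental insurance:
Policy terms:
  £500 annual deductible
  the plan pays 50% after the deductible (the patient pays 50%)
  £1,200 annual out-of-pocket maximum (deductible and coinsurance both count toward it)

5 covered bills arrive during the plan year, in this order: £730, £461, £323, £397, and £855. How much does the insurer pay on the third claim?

Claim 1 — £730: deductible takes £500, £230 remains; patient's 50% is £115. Patient pays £615; OOP now £615. Insurer: £730 − £615 = £115.
Claim 2 — £461: deductible met; 50% of £461 = £230.50. Patient pays £230.50; OOP now £845.50. Insurer: £461 − £230.50 = £230.50.
Claim 3 — £323: deductible met; 50% of £323 = £161.50. Patient pays £161.50; OOP now £1,007. Plan pays £323 − £161.50 = £161.50.

£161.50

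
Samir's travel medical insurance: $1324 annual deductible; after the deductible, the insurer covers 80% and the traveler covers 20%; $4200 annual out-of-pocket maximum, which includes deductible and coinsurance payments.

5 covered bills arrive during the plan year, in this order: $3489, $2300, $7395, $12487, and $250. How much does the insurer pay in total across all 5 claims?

$21721

Claim 1 ($3489): deductible takes $1324, $2165 remains; coinsurance $2165 × 20% = $433. Traveler pays $1757; OOP now $1757. Insurer: $3489 − $1757 = $1732.
Claim 2 ($2300): deductible already satisfied, so traveler's share is 20% × $2300 = $460. Cost to traveler: $460. OOP to date $2217. Plan pays $2300 − $460 = $1840.
Claim 3 ($7395): deductible already satisfied, so traveler's share is 20% × $7395 = $1479. Traveler pays $1479; OOP now $3696. Plan pays $7395 − $1479 = $5916.
Claim 4 ($12487): 20% coinsurance on $12487 = $2497.40. OOP would hit $6193.40 > $4200, so the cap limits the traveler to $4200 − $3696 = $504. Plan pays $12487 − $504 = $11983.
Claim 5 ($250): deductible met; 20% of $250 = $50. That would push OOP to $4250, over the $4200 cap, so traveler pays $4200 − $4200 = $0. Insurer: $250 − $0 = $250.
Insurer total = bills − traveler's total = $25921 − $4200 = $21721.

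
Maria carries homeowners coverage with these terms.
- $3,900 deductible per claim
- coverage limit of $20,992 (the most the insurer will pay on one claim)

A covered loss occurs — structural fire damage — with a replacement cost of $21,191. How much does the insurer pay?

After the deductible, $21,191 − $3,900 = $17,291 remains.
$17,291 ≤ $20,992, so the limit doesn't bind; insurer pays $17,291.

$17,291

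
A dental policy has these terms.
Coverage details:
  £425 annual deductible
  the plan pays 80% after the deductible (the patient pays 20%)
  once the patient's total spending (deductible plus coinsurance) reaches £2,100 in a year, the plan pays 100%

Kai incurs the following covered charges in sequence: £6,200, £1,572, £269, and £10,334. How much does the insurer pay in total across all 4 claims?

Bill 1, £6,200: £425 finishes the deductible; £5,775 goes to coinsurance; coinsurance £5,775 × 20% = £1,155. Patient pays £1,580; OOP now £1,580. Insurer: £6,200 − £1,580 = £4,620.
Bill 2, £1,572: deductible already satisfied, so patient's share is 20% × £1,572 = £314.40. Patient pays £314.40; OOP now £1,894.40. Insurer: £1,572 − £314.40 = £1,257.60.
Bill 3, £269: deductible already satisfied, so patient's share is 20% × £269 = £53.80. Patient owes £53.80 (running OOP £1,948.20). Plan pays £269 − £53.80 = £215.20.
Bill 4, £10,334: deductible already satisfied, so patient's share is 20% × £10,334 = £2,066.80. Adding that to £1,948.20 gives £4,015, past the £2,100 cap; patient pays only £2,100 − £1,948.20 = £151.80. Plan pays £10,334 − £151.80 = £10,182.20.
Insurer total: £4,620 + £1,257.60 + £215.20 + £10,182.20 = £16,275.

£16,275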